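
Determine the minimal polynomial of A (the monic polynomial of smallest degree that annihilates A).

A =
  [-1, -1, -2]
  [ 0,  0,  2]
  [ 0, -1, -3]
x^2 + 3*x + 2

The characteristic polynomial is χ_A(x) = (x + 1)^2*(x + 2), so the eigenvalues are known. The minimal polynomial is
  m_A(x) = Π_λ (x − λ)^{k_λ}
where k_λ is the size of the *largest* Jordan block for λ (equivalently, the smallest k with (A − λI)^k v = 0 for every generalised eigenvector v of λ).

  λ = -2: largest Jordan block has size 1, contributing (x + 2)
  λ = -1: largest Jordan block has size 1, contributing (x + 1)

So m_A(x) = (x + 1)*(x + 2) = x^2 + 3*x + 2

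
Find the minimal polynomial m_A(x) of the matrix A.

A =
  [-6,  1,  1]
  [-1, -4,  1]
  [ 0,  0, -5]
x^2 + 10*x + 25

The characteristic polynomial is χ_A(x) = (x + 5)^3, so the eigenvalues are known. The minimal polynomial is
  m_A(x) = Π_λ (x − λ)^{k_λ}
where k_λ is the size of the *largest* Jordan block for λ (equivalently, the smallest k with (A − λI)^k v = 0 for every generalised eigenvector v of λ).

  λ = -5: largest Jordan block has size 2, contributing (x + 5)^2

So m_A(x) = (x + 5)^2 = x^2 + 10*x + 25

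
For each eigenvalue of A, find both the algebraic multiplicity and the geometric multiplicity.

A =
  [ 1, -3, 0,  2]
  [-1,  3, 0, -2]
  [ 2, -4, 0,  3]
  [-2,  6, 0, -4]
λ = 0: alg = 4, geom = 2

Step 1 — factor the characteristic polynomial to read off the algebraic multiplicities:
  χ_A(x) = x^4

Step 2 — compute geometric multiplicities via the rank-nullity identity g(λ) = n − rank(A − λI):
  rank(A − (0)·I) = 2, so dim ker(A − (0)·I) = n − 2 = 2

Summary:
  λ = 0: algebraic multiplicity = 4, geometric multiplicity = 2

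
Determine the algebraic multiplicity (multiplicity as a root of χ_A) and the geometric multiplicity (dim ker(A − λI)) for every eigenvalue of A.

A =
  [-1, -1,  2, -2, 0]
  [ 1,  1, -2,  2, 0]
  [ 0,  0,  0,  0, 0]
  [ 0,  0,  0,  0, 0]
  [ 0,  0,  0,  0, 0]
λ = 0: alg = 5, geom = 4

Step 1 — factor the characteristic polynomial to read off the algebraic multiplicities:
  χ_A(x) = x^5

Step 2 — compute geometric multiplicities via the rank-nullity identity g(λ) = n − rank(A − λI):
  rank(A − (0)·I) = 1, so dim ker(A − (0)·I) = n − 1 = 4

Summary:
  λ = 0: algebraic multiplicity = 5, geometric multiplicity = 4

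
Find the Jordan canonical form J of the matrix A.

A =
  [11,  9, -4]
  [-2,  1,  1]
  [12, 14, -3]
J_3(3)

The characteristic polynomial is
  det(x·I − A) = x^3 - 9*x^2 + 27*x - 27 = (x - 3)^3

Eigenvalues and multiplicities (the geometric multiplicity of λ is n − rank(A − λI), which equals the number of Jordan blocks for λ):
  λ = 3: algebraic multiplicity = 3, geometric multiplicity = 1

Determining the block sizes for each eigenvalue:
  λ = 3: one block (gm = 1), so the single block has size am = 3 → block sizes [3]

Assembling the blocks gives a Jordan form
J =
  [3, 1, 0]
  [0, 3, 1]
  [0, 0, 3]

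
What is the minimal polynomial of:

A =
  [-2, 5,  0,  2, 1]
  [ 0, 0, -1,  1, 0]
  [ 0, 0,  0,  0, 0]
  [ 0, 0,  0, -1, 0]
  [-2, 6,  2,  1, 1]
x^5 + 2*x^4 + x^3

The characteristic polynomial is χ_A(x) = x^3*(x + 1)^2, so the eigenvalues are known. The minimal polynomial is
  m_A(x) = Π_λ (x − λ)^{k_λ}
where k_λ is the size of the *largest* Jordan block for λ (equivalently, the smallest k with (A − λI)^k v = 0 for every generalised eigenvector v of λ).

  λ = -1: largest Jordan block has size 2, contributing (x + 1)^2
  λ = 0: largest Jordan block has size 3, contributing (x − 0)^3

So m_A(x) = x^3*(x + 1)^2 = x^5 + 2*x^4 + x^3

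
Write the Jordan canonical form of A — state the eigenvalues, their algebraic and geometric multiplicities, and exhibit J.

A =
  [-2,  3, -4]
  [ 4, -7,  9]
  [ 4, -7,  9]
J_3(0)

The characteristic polynomial is
  det(x·I − A) = x^3

Eigenvalues and multiplicities (the geometric multiplicity of λ is n − rank(A − λI), which equals the number of Jordan blocks for λ):
  λ = 0: algebraic multiplicity = 3, geometric multiplicity = 1

Determining the block sizes for each eigenvalue:
  λ = 0: one block (gm = 1), so the single block has size am = 3 → block sizes [3]

Assembling the blocks gives a Jordan form
J =
  [0, 1, 0]
  [0, 0, 1]
  [0, 0, 0]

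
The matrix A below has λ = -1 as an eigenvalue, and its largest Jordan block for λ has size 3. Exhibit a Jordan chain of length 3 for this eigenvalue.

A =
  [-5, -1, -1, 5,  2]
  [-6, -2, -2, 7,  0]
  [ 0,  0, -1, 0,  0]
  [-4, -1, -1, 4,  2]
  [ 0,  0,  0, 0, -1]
A Jordan chain for λ = -1 of length 3:
v_1 = (2, 2, 0, 2, 0)ᵀ
v_2 = (-4, -6, 0, -4, 0)ᵀ
v_3 = (1, 0, 0, 0, 0)ᵀ

Let N = A − (-1)·I. We want v_3 with N^3 v_3 = 0 but N^2 v_3 ≠ 0; then v_{j-1} := N · v_j for j = 3, …, 2.

Pick v_3 = (1, 0, 0, 0, 0)ᵀ.
Then v_2 = N · v_3 = (-4, -6, 0, -4, 0)ᵀ.
Then v_1 = N · v_2 = (2, 2, 0, 2, 0)ᵀ.

Sanity check: (A − (-1)·I) v_1 = (0, 0, 0, 0, 0)ᵀ = 0. ✓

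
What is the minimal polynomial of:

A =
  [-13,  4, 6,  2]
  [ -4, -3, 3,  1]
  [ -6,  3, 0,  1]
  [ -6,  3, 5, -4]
x^3 + 15*x^2 + 75*x + 125

The characteristic polynomial is χ_A(x) = (x + 5)^4, so the eigenvalues are known. The minimal polynomial is
  m_A(x) = Π_λ (x − λ)^{k_λ}
where k_λ is the size of the *largest* Jordan block for λ (equivalently, the smallest k with (A − λI)^k v = 0 for every generalised eigenvector v of λ).

  λ = -5: largest Jordan block has size 3, contributing (x + 5)^3

So m_A(x) = (x + 5)^3 = x^3 + 15*x^2 + 75*x + 125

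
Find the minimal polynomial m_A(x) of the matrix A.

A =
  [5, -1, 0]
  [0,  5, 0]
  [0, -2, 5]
x^2 - 10*x + 25

The characteristic polynomial is χ_A(x) = (x - 5)^3, so the eigenvalues are known. The minimal polynomial is
  m_A(x) = Π_λ (x − λ)^{k_λ}
where k_λ is the size of the *largest* Jordan block for λ (equivalently, the smallest k with (A − λI)^k v = 0 for every generalised eigenvector v of λ).

  λ = 5: largest Jordan block has size 2, contributing (x − 5)^2

So m_A(x) = (x - 5)^2 = x^2 - 10*x + 25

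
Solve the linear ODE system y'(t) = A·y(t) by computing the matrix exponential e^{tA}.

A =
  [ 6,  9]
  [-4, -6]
e^{tA} =
  [6*t + 1, 9*t]
  [-4*t, 1 - 6*t]

Strategy: write A = P · J · P⁻¹ where J is a Jordan canonical form, so e^{tA} = P · e^{tJ} · P⁻¹, and e^{tJ} can be computed block-by-block.

A has Jordan form
J =
  [0, 1]
  [0, 0]
(up to reordering of blocks).

Per-block formulas:
  For a 2×2 Jordan block J_2(0): exp(t · J_2(0)) = e^(0t)·(I + t·N), where N is the 2×2 nilpotent shift.

After assembling e^{tJ} and conjugating by P, we get:

e^{tA} =
  [6*t + 1, 9*t]
  [-4*t, 1 - 6*t]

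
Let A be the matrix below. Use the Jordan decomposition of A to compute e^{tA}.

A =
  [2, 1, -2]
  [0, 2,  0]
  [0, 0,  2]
e^{tA} =
  [exp(2*t), t*exp(2*t), -2*t*exp(2*t)]
  [0, exp(2*t), 0]
  [0, 0, exp(2*t)]

Strategy: write A = P · J · P⁻¹ where J is a Jordan canonical form, so e^{tA} = P · e^{tJ} · P⁻¹, and e^{tJ} can be computed block-by-block.

A has Jordan form
J =
  [2, 1, 0]
  [0, 2, 0]
  [0, 0, 2]
(up to reordering of blocks).

Per-block formulas:
  For a 1×1 block at λ = 2: exp(t · [2]) = [e^(2t)].
  For a 2×2 Jordan block J_2(2): exp(t · J_2(2)) = e^(2t)·(I + t·N), where N is the 2×2 nilpotent shift.

After assembling e^{tJ} and conjugating by P, we get:

e^{tA} =
  [exp(2*t), t*exp(2*t), -2*t*exp(2*t)]
  [0, exp(2*t), 0]
  [0, 0, exp(2*t)]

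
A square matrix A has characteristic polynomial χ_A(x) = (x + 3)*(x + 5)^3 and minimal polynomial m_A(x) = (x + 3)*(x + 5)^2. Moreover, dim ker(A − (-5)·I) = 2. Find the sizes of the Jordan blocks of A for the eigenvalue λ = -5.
Block sizes for λ = -5: [2, 1]

Step 1 — from the characteristic polynomial, algebraic multiplicity of λ = -5 is 3. From dim ker(A − (-5)·I) = 2, there are exactly 2 Jordan blocks for λ = -5.
Step 2 — from the minimal polynomial, the factor (x + 5)^2 tells us the largest block for λ = -5 has size 2.
Step 3 — with total size 3, 2 blocks, and largest block 2, the block sizes (in nonincreasing order) are [2, 1].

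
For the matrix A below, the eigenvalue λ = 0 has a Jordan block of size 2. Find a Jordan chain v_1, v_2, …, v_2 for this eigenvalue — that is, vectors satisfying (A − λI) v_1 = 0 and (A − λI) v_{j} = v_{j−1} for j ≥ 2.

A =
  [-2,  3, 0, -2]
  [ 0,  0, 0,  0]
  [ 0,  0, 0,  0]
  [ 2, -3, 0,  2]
A Jordan chain for λ = 0 of length 2:
v_1 = (-2, 0, 0, 2)ᵀ
v_2 = (1, 0, 0, 0)ᵀ

Let N = A − (0)·I. We want v_2 with N^2 v_2 = 0 but N^1 v_2 ≠ 0; then v_{j-1} := N · v_j for j = 2, …, 2.

Pick v_2 = (1, 0, 0, 0)ᵀ.
Then v_1 = N · v_2 = (-2, 0, 0, 2)ᵀ.

Sanity check: (A − (0)·I) v_1 = (0, 0, 0, 0)ᵀ = 0. ✓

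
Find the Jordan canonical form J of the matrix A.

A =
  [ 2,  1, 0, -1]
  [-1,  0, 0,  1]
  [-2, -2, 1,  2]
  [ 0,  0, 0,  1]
J_2(1) ⊕ J_1(1) ⊕ J_1(1)

The characteristic polynomial is
  det(x·I − A) = x^4 - 4*x^3 + 6*x^2 - 4*x + 1 = (x - 1)^4

Eigenvalues and multiplicities (the geometric multiplicity of λ is n − rank(A − λI), which equals the number of Jordan blocks for λ):
  λ = 1: algebraic multiplicity = 4, geometric multiplicity = 3

Determining the block sizes for each eigenvalue:
  λ = 1: 3 blocks summing to 4 forces exactly one block of size 2 and the rest size 1 → block sizes [2, 1, 1]

Assembling the blocks gives a Jordan form
J =
  [1, 1, 0, 0]
  [0, 1, 0, 0]
  [0, 0, 1, 0]
  [0, 0, 0, 1]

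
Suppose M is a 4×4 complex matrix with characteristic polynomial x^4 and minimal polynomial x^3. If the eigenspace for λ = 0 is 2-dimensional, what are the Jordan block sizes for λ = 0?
Block sizes for λ = 0: [3, 1]

Step 1 — from the characteristic polynomial, algebraic multiplicity of λ = 0 is 4. From dim ker(M − (0)·I) = 2, there are exactly 2 Jordan blocks for λ = 0.
Step 2 — from the minimal polynomial, the factor (x − 0)^3 tells us the largest block for λ = 0 has size 3.
Step 3 — with total size 4, 2 blocks, and largest block 3, the block sizes (in nonincreasing order) are [3, 1].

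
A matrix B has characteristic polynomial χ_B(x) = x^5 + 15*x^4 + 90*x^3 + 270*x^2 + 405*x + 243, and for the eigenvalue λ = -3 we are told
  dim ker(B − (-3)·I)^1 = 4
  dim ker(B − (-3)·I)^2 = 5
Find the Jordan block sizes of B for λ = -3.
Block sizes for λ = -3: [2, 1, 1, 1]

From the dimensions of kernels of powers, the number of Jordan blocks of size at least j is d_j − d_{j−1} where d_j = dim ker(N^j) (with d_0 = 0). Computing the differences gives [4, 1].
The number of blocks of size exactly k is (#blocks of size ≥ k) − (#blocks of size ≥ k + 1), so the partition is: 3 block(s) of size 1, 1 block(s) of size 2.
In nonincreasing order the block sizes are [2, 1, 1, 1].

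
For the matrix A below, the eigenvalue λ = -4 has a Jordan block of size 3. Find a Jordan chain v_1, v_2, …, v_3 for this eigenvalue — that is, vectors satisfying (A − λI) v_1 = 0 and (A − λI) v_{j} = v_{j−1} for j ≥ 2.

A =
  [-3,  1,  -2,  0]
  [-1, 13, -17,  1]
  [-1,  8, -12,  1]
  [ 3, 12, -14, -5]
A Jordan chain for λ = -4 of length 3:
v_1 = (2, 2, 2, 2)ᵀ
v_2 = (1, -1, -1, 3)ᵀ
v_3 = (1, 0, 0, 0)ᵀ

Let N = A − (-4)·I. We want v_3 with N^3 v_3 = 0 but N^2 v_3 ≠ 0; then v_{j-1} := N · v_j for j = 3, …, 2.

Pick v_3 = (1, 0, 0, 0)ᵀ.
Then v_2 = N · v_3 = (1, -1, -1, 3)ᵀ.
Then v_1 = N · v_2 = (2, 2, 2, 2)ᵀ.

Sanity check: (A − (-4)·I) v_1 = (0, 0, 0, 0)ᵀ = 0. ✓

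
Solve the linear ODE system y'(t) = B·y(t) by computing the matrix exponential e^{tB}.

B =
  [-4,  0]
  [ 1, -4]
e^{tB} =
  [exp(-4*t), 0]
  [t*exp(-4*t), exp(-4*t)]

Strategy: write B = P · J · P⁻¹ where J is a Jordan canonical form, so e^{tB} = P · e^{tJ} · P⁻¹, and e^{tJ} can be computed block-by-block.

B has Jordan form
J =
  [-4,  1]
  [ 0, -4]
(up to reordering of blocks).

Per-block formulas:
  For a 2×2 Jordan block J_2(-4): exp(t · J_2(-4)) = e^(-4t)·(I + t·N), where N is the 2×2 nilpotent shift.

After assembling e^{tJ} and conjugating by P, we get:

e^{tB} =
  [exp(-4*t), 0]
  [t*exp(-4*t), exp(-4*t)]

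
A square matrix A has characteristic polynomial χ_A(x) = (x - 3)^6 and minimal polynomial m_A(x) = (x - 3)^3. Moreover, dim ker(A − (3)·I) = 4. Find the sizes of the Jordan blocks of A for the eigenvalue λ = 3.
Block sizes for λ = 3: [3, 1, 1, 1]

Step 1 — from the characteristic polynomial, algebraic multiplicity of λ = 3 is 6. From dim ker(A − (3)·I) = 4, there are exactly 4 Jordan blocks for λ = 3.
Step 2 — from the minimal polynomial, the factor (x − 3)^3 tells us the largest block for λ = 3 has size 3.
Step 3 — with total size 6, 4 blocks, and largest block 3, the block sizes (in nonincreasing order) are [3, 1, 1, 1].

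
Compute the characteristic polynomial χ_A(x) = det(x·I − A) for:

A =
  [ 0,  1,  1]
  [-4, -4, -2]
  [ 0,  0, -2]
x^3 + 6*x^2 + 12*x + 8

Expanding det(x·I − A) (e.g. by cofactor expansion or by noting that A is similar to its Jordan form J, which has the same characteristic polynomial as A) gives
  χ_A(x) = x^3 + 6*x^2 + 12*x + 8
which factors as (x + 2)^3. The eigenvalues (with algebraic multiplicities) are λ = -2 with multiplicity 3.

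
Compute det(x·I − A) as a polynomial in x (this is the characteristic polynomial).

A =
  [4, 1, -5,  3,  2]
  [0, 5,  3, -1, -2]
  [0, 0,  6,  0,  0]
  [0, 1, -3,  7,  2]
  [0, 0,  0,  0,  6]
x^5 - 28*x^4 + 312*x^3 - 1728*x^2 + 4752*x - 5184

Expanding det(x·I − A) (e.g. by cofactor expansion or by noting that A is similar to its Jordan form J, which has the same characteristic polynomial as A) gives
  χ_A(x) = x^5 - 28*x^4 + 312*x^3 - 1728*x^2 + 4752*x - 5184
which factors as (x - 6)^4*(x - 4). The eigenvalues (with algebraic multiplicities) are λ = 4 with multiplicity 1, λ = 6 with multiplicity 4.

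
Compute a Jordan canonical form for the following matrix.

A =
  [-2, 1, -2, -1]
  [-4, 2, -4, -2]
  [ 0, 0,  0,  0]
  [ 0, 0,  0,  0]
J_2(0) ⊕ J_1(0) ⊕ J_1(0)

The characteristic polynomial is
  det(x·I − A) = x^4

Eigenvalues and multiplicities (the geometric multiplicity of λ is n − rank(A − λI), which equals the number of Jordan blocks for λ):
  λ = 0: algebraic multiplicity = 4, geometric multiplicity = 3

Determining the block sizes for each eigenvalue:
  λ = 0: 3 blocks summing to 4 forces exactly one block of size 2 and the rest size 1 → block sizes [2, 1, 1]

Assembling the blocks gives a Jordan form
J =
  [0, 1, 0, 0]
  [0, 0, 0, 0]
  [0, 0, 0, 0]
  [0, 0, 0, 0]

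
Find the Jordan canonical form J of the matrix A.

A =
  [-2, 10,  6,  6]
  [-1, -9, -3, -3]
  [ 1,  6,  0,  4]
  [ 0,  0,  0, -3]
J_2(-4) ⊕ J_2(-3)

The characteristic polynomial is
  det(x·I − A) = x^4 + 14*x^3 + 73*x^2 + 168*x + 144 = (x + 3)^2*(x + 4)^2

Eigenvalues and multiplicities (the geometric multiplicity of λ is n − rank(A − λI), which equals the number of Jordan blocks for λ):
  λ = -4: algebraic multiplicity = 2, geometric multiplicity = 1
  λ = -3: algebraic multiplicity = 2, geometric multiplicity = 1

Determining the block sizes for each eigenvalue:
  λ = -4: one block (gm = 1), so the single block has size am = 2 → block sizes [2]
  λ = -3: one block (gm = 1), so the single block has size am = 2 → block sizes [2]

Assembling the blocks gives a Jordan form
J =
  [-4,  1,  0,  0]
  [ 0, -4,  0,  0]
  [ 0,  0, -3,  1]
  [ 0,  0,  0, -3]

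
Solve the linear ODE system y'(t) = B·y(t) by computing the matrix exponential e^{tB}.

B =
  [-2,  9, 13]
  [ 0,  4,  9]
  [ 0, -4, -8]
e^{tB} =
  [exp(-2*t), t^2*exp(-2*t) + 9*t*exp(-2*t), 3*t^2*exp(-2*t)/2 + 13*t*exp(-2*t)]
  [0, 6*t*exp(-2*t) + exp(-2*t), 9*t*exp(-2*t)]
  [0, -4*t*exp(-2*t), -6*t*exp(-2*t) + exp(-2*t)]

Strategy: write B = P · J · P⁻¹ where J is a Jordan canonical form, so e^{tB} = P · e^{tJ} · P⁻¹, and e^{tJ} can be computed block-by-block.

B has Jordan form
J =
  [-2,  1,  0]
  [ 0, -2,  1]
  [ 0,  0, -2]
(up to reordering of blocks).

Per-block formulas:
  For a 3×3 Jordan block J_3(-2): exp(t · J_3(-2)) = e^(-2t)·(I + t·N + (t^2/2)·N^2), where N is the 3×3 nilpotent shift.

After assembling e^{tJ} and conjugating by P, we get:

e^{tB} =
  [exp(-2*t), t^2*exp(-2*t) + 9*t*exp(-2*t), 3*t^2*exp(-2*t)/2 + 13*t*exp(-2*t)]
  [0, 6*t*exp(-2*t) + exp(-2*t), 9*t*exp(-2*t)]
  [0, -4*t*exp(-2*t), -6*t*exp(-2*t) + exp(-2*t)]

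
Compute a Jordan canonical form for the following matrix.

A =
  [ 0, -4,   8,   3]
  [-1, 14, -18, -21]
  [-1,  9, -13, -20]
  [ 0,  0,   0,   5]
J_2(-2) ⊕ J_2(5)

The characteristic polynomial is
  det(x·I − A) = x^4 - 6*x^3 - 11*x^2 + 60*x + 100 = (x - 5)^2*(x + 2)^2

Eigenvalues and multiplicities (the geometric multiplicity of λ is n − rank(A − λI), which equals the number of Jordan blocks for λ):
  λ = -2: algebraic multiplicity = 2, geometric multiplicity = 1
  λ = 5: algebraic multiplicity = 2, geometric multiplicity = 1

Determining the block sizes for each eigenvalue:
  λ = -2: one block (gm = 1), so the single block has size am = 2 → block sizes [2]
  λ = 5: one block (gm = 1), so the single block has size am = 2 → block sizes [2]

Assembling the blocks gives a Jordan form
J =
  [-2,  1, 0, 0]
  [ 0, -2, 0, 0]
  [ 0,  0, 5, 1]
  [ 0,  0, 0, 5]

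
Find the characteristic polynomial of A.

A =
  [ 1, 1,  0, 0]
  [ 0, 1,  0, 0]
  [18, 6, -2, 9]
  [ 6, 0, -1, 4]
x^4 - 4*x^3 + 6*x^2 - 4*x + 1

Expanding det(x·I − A) (e.g. by cofactor expansion or by noting that A is similar to its Jordan form J, which has the same characteristic polynomial as A) gives
  χ_A(x) = x^4 - 4*x^3 + 6*x^2 - 4*x + 1
which factors as (x - 1)^4. The eigenvalues (with algebraic multiplicities) are λ = 1 with multiplicity 4.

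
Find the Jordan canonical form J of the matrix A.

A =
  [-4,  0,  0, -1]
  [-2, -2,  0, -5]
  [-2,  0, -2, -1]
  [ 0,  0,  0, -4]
J_2(-4) ⊕ J_1(-2) ⊕ J_1(-2)

The characteristic polynomial is
  det(x·I − A) = x^4 + 12*x^3 + 52*x^2 + 96*x + 64 = (x + 2)^2*(x + 4)^2

Eigenvalues and multiplicities (the geometric multiplicity of λ is n − rank(A − λI), which equals the number of Jordan blocks for λ):
  λ = -4: algebraic multiplicity = 2, geometric multiplicity = 1
  λ = -2: algebraic multiplicity = 2, geometric multiplicity = 2

Determining the block sizes for each eigenvalue:
  λ = -4: one block (gm = 1), so the single block has size am = 2 → block sizes [2]
  λ = -2: gm = am = 2, so every block has size 1 → block sizes [1, 1]

Assembling the blocks gives a Jordan form
J =
  [-4,  1,  0,  0]
  [ 0, -4,  0,  0]
  [ 0,  0, -2,  0]
  [ 0,  0,  0, -2]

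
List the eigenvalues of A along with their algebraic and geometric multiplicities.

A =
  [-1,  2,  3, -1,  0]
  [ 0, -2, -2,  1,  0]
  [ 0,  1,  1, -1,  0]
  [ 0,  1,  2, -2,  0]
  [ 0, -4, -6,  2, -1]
λ = -1: alg = 5, geom = 3

Step 1 — factor the characteristic polynomial to read off the algebraic multiplicities:
  χ_A(x) = (x + 1)^5

Step 2 — compute geometric multiplicities via the rank-nullity identity g(λ) = n − rank(A − λI):
  rank(A − (-1)·I) = 2, so dim ker(A − (-1)·I) = n − 2 = 3

Summary:
  λ = -1: algebraic multiplicity = 5, geometric multiplicity = 3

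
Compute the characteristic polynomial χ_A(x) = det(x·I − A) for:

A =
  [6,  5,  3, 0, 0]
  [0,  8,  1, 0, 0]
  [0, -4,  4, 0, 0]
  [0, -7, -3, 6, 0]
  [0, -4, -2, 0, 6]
x^5 - 30*x^4 + 360*x^3 - 2160*x^2 + 6480*x - 7776

Expanding det(x·I − A) (e.g. by cofactor expansion or by noting that A is similar to its Jordan form J, which has the same characteristic polynomial as A) gives
  χ_A(x) = x^5 - 30*x^4 + 360*x^3 - 2160*x^2 + 6480*x - 7776
which factors as (x - 6)^5. The eigenvalues (with algebraic multiplicities) are λ = 6 with multiplicity 5.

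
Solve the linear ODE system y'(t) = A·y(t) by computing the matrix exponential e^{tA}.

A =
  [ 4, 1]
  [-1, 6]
e^{tA} =
  [-t*exp(5*t) + exp(5*t), t*exp(5*t)]
  [-t*exp(5*t), t*exp(5*t) + exp(5*t)]

Strategy: write A = P · J · P⁻¹ where J is a Jordan canonical form, so e^{tA} = P · e^{tJ} · P⁻¹, and e^{tJ} can be computed block-by-block.

A has Jordan form
J =
  [5, 1]
  [0, 5]
(up to reordering of blocks).

Per-block formulas:
  For a 2×2 Jordan block J_2(5): exp(t · J_2(5)) = e^(5t)·(I + t·N), where N is the 2×2 nilpotent shift.

After assembling e^{tJ} and conjugating by P, we get:

e^{tA} =
  [-t*exp(5*t) + exp(5*t), t*exp(5*t)]
  [-t*exp(5*t), t*exp(5*t) + exp(5*t)]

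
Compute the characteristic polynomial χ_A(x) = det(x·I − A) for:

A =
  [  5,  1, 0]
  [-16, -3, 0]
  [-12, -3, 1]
x^3 - 3*x^2 + 3*x - 1

Expanding det(x·I − A) (e.g. by cofactor expansion or by noting that A is similar to its Jordan form J, which has the same characteristic polynomial as A) gives
  χ_A(x) = x^3 - 3*x^2 + 3*x - 1
which factors as (x - 1)^3. The eigenvalues (with algebraic multiplicities) are λ = 1 with multiplicity 3.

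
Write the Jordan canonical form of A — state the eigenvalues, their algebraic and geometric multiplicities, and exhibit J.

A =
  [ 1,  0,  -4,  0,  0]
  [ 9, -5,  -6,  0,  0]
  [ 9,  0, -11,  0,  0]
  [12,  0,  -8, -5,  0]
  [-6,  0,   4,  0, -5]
J_2(-5) ⊕ J_1(-5) ⊕ J_1(-5) ⊕ J_1(-5)

The characteristic polynomial is
  det(x·I − A) = x^5 + 25*x^4 + 250*x^3 + 1250*x^2 + 3125*x + 3125 = (x + 5)^5

Eigenvalues and multiplicities (the geometric multiplicity of λ is n − rank(A − λI), which equals the number of Jordan blocks for λ):
  λ = -5: algebraic multiplicity = 5, geometric multiplicity = 4

Determining the block sizes for each eigenvalue:
  λ = -5: 4 blocks summing to 5 forces exactly one block of size 2 and the rest size 1 → block sizes [2, 1, 1, 1]

Assembling the blocks gives a Jordan form
J =
  [-5,  1,  0,  0,  0]
  [ 0, -5,  0,  0,  0]
  [ 0,  0, -5,  0,  0]
  [ 0,  0,  0, -5,  0]
  [ 0,  0,  0,  0, -5]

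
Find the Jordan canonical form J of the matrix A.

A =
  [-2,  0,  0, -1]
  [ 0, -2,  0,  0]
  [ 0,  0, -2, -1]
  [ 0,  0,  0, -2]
J_2(-2) ⊕ J_1(-2) ⊕ J_1(-2)

The characteristic polynomial is
  det(x·I − A) = x^4 + 8*x^3 + 24*x^2 + 32*x + 16 = (x + 2)^4

Eigenvalues and multiplicities (the geometric multiplicity of λ is n − rank(A − λI), which equals the number of Jordan blocks for λ):
  λ = -2: algebraic multiplicity = 4, geometric multiplicity = 3

Determining the block sizes for each eigenvalue:
  λ = -2: 3 blocks summing to 4 forces exactly one block of size 2 and the rest size 1 → block sizes [2, 1, 1]

Assembling the blocks gives a Jordan form
J =
  [-2,  1,  0,  0]
  [ 0, -2,  0,  0]
  [ 0,  0, -2,  0]
  [ 0,  0,  0, -2]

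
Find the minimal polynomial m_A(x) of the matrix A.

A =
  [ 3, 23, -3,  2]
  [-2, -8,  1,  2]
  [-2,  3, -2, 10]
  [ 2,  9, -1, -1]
x^3 + 5*x^2 + 3*x - 9

The characteristic polynomial is χ_A(x) = (x - 1)*(x + 3)^3, so the eigenvalues are known. The minimal polynomial is
  m_A(x) = Π_λ (x − λ)^{k_λ}
where k_λ is the size of the *largest* Jordan block for λ (equivalently, the smallest k with (A − λI)^k v = 0 for every generalised eigenvector v of λ).

  λ = -3: largest Jordan block has size 2, contributing (x + 3)^2
  λ = 1: largest Jordan block has size 1, contributing (x − 1)

So m_A(x) = (x - 1)*(x + 3)^2 = x^3 + 5*x^2 + 3*x - 9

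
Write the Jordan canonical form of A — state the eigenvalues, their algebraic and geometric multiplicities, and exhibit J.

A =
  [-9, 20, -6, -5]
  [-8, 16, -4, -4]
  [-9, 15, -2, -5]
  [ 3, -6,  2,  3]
J_2(2) ⊕ J_2(2)

The characteristic polynomial is
  det(x·I − A) = x^4 - 8*x^3 + 24*x^2 - 32*x + 16 = (x - 2)^4

Eigenvalues and multiplicities (the geometric multiplicity of λ is n − rank(A − λI), which equals the number of Jordan blocks for λ):
  λ = 2: algebraic multiplicity = 4, geometric multiplicity = 2

Determining the block sizes for each eigenvalue:
  λ = 2: with am = 4 and gm = 2, the partition is not yet determined (e.g. several partitions of 4 into 2 parts exist). Let N = A − (2)·I. Computing rank(N^1) = 2, rank(N^2) = 0; the number of blocks of size ≥ j is rank(N^{j−1}) − rank(N^j), giving [2, 2]. So we have 2 block(s) of size 2 → block sizes [2, 2]

Assembling the blocks gives a Jordan form
J =
  [2, 1, 0, 0]
  [0, 2, 0, 0]
  [0, 0, 2, 1]
  [0, 0, 0, 2]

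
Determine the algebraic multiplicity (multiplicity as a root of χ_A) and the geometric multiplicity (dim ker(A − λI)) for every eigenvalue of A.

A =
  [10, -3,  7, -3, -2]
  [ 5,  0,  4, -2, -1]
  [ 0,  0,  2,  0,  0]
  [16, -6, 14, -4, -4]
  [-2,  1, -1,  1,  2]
λ = 2: alg = 5, geom = 3

Step 1 — factor the characteristic polynomial to read off the algebraic multiplicities:
  χ_A(x) = (x - 2)^5

Step 2 — compute geometric multiplicities via the rank-nullity identity g(λ) = n − rank(A − λI):
  rank(A − (2)·I) = 2, so dim ker(A − (2)·I) = n − 2 = 3

Summary:
  λ = 2: algebraic multiplicity = 5, geometric multiplicity = 3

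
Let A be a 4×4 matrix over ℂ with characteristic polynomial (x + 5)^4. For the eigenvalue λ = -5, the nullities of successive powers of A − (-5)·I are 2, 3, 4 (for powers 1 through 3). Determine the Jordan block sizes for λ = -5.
Block sizes for λ = -5: [3, 1]

From the dimensions of kernels of powers, the number of Jordan blocks of size at least j is d_j − d_{j−1} where d_j = dim ker(N^j) (with d_0 = 0). Computing the differences gives [2, 1, 1].
The number of blocks of size exactly k is (#blocks of size ≥ k) − (#blocks of size ≥ k + 1), so the partition is: 1 block(s) of size 1, 1 block(s) of size 3.
In nonincreasing order the block sizes are [3, 1].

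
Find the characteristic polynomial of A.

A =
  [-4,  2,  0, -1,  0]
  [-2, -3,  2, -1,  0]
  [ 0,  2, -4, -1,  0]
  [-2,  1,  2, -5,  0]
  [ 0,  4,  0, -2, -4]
x^5 + 20*x^4 + 160*x^3 + 640*x^2 + 1280*x + 1024

Expanding det(x·I − A) (e.g. by cofactor expansion or by noting that A is similar to its Jordan form J, which has the same characteristic polynomial as A) gives
  χ_A(x) = x^5 + 20*x^4 + 160*x^3 + 640*x^2 + 1280*x + 1024
which factors as (x + 4)^5. The eigenvalues (with algebraic multiplicities) are λ = -4 with multiplicity 5.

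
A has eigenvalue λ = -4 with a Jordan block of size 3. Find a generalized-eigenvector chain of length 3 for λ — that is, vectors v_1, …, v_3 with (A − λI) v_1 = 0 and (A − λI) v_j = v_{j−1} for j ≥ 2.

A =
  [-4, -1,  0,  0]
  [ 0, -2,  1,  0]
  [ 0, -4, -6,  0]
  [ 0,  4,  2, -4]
A Jordan chain for λ = -4 of length 3:
v_1 = (-2, 0, 0, 0)ᵀ
v_2 = (-1, 2, -4, 4)ᵀ
v_3 = (0, 1, 0, 0)ᵀ

Let N = A − (-4)·I. We want v_3 with N^3 v_3 = 0 but N^2 v_3 ≠ 0; then v_{j-1} := N · v_j for j = 3, …, 2.

Pick v_3 = (0, 1, 0, 0)ᵀ.
Then v_2 = N · v_3 = (-1, 2, -4, 4)ᵀ.
Then v_1 = N · v_2 = (-2, 0, 0, 0)ᵀ.

Sanity check: (A − (-4)·I) v_1 = (0, 0, 0, 0)ᵀ = 0. ✓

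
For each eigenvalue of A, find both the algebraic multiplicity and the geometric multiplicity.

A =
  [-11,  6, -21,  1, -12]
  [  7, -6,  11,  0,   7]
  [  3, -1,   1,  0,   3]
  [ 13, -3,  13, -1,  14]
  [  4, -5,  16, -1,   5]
λ = -4: alg = 3, geom = 1; λ = 0: alg = 2, geom = 1

Step 1 — factor the characteristic polynomial to read off the algebraic multiplicities:
  χ_A(x) = x^2*(x + 4)^3

Step 2 — compute geometric multiplicities via the rank-nullity identity g(λ) = n − rank(A − λI):
  rank(A − (-4)·I) = 4, so dim ker(A − (-4)·I) = n − 4 = 1
  rank(A − (0)·I) = 4, so dim ker(A − (0)·I) = n − 4 = 1

Summary:
  λ = -4: algebraic multiplicity = 3, geometric multiplicity = 1
  λ = 0: algebraic multiplicity = 2, geometric multiplicity = 1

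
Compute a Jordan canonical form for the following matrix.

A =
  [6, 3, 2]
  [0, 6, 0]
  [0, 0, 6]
J_2(6) ⊕ J_1(6)

The characteristic polynomial is
  det(x·I − A) = x^3 - 18*x^2 + 108*x - 216 = (x - 6)^3

Eigenvalues and multiplicities (the geometric multiplicity of λ is n − rank(A − λI), which equals the number of Jordan blocks for λ):
  λ = 6: algebraic multiplicity = 3, geometric multiplicity = 2

Determining the block sizes for each eigenvalue:
  λ = 6: 2 blocks summing to 3 forces exactly one block of size 2 and the rest size 1 → block sizes [2, 1]

Assembling the blocks gives a Jordan form
J =
  [6, 1, 0]
  [0, 6, 0]
  [0, 0, 6]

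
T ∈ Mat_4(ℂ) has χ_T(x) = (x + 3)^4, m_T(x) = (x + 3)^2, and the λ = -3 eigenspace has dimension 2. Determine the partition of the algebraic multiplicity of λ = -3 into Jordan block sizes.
Block sizes for λ = -3: [2, 2]

Step 1 — from the characteristic polynomial, algebraic multiplicity of λ = -3 is 4. From dim ker(T − (-3)·I) = 2, there are exactly 2 Jordan blocks for λ = -3.
Step 2 — from the minimal polynomial, the factor (x + 3)^2 tells us the largest block for λ = -3 has size 2.
Step 3 — with total size 4, 2 blocks, and largest block 2, the block sizes (in nonincreasing order) are [2, 2].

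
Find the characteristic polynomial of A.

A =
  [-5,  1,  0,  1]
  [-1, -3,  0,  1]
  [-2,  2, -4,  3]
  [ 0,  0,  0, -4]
x^4 + 16*x^3 + 96*x^2 + 256*x + 256

Expanding det(x·I − A) (e.g. by cofactor expansion or by noting that A is similar to its Jordan form J, which has the same characteristic polynomial as A) gives
  χ_A(x) = x^4 + 16*x^3 + 96*x^2 + 256*x + 256
which factors as (x + 4)^4. The eigenvalues (with algebraic multiplicities) are λ = -4 with multiplicity 4.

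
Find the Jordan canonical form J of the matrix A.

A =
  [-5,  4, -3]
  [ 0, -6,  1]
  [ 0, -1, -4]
J_3(-5)

The characteristic polynomial is
  det(x·I − A) = x^3 + 15*x^2 + 75*x + 125 = (x + 5)^3

Eigenvalues and multiplicities (the geometric multiplicity of λ is n − rank(A − λI), which equals the number of Jordan blocks for λ):
  λ = -5: algebraic multiplicity = 3, geometric multiplicity = 1

Determining the block sizes for each eigenvalue:
  λ = -5: one block (gm = 1), so the single block has size am = 3 → block sizes [3]

Assembling the blocks gives a Jordan form
J =
  [-5,  1,  0]
  [ 0, -5,  1]
  [ 0,  0, -5]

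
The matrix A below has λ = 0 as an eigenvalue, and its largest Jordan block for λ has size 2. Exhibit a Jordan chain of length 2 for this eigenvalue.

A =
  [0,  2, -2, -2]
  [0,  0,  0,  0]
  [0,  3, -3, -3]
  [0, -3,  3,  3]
A Jordan chain for λ = 0 of length 2:
v_1 = (2, 0, 3, -3)ᵀ
v_2 = (0, 1, 0, 0)ᵀ

Let N = A − (0)·I. We want v_2 with N^2 v_2 = 0 but N^1 v_2 ≠ 0; then v_{j-1} := N · v_j for j = 2, …, 2.

Pick v_2 = (0, 1, 0, 0)ᵀ.
Then v_1 = N · v_2 = (2, 0, 3, -3)ᵀ.

Sanity check: (A − (0)·I) v_1 = (0, 0, 0, 0)ᵀ = 0. ✓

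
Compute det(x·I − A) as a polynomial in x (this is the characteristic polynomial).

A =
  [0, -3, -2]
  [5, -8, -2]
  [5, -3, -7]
x^3 + 15*x^2 + 75*x + 125

Expanding det(x·I − A) (e.g. by cofactor expansion or by noting that A is similar to its Jordan form J, which has the same characteristic polynomial as A) gives
  χ_A(x) = x^3 + 15*x^2 + 75*x + 125
which factors as (x + 5)^3. The eigenvalues (with algebraic multiplicities) are λ = -5 with multiplicity 3.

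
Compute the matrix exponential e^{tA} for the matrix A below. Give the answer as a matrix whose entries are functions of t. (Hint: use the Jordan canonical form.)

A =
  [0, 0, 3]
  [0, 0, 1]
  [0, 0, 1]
e^{tA} =
  [1, 0, 3*exp(t) - 3]
  [0, 1, exp(t) - 1]
  [0, 0, exp(t)]

Strategy: write A = P · J · P⁻¹ where J is a Jordan canonical form, so e^{tA} = P · e^{tJ} · P⁻¹, and e^{tJ} can be computed block-by-block.

A has Jordan form
J =
  [0, 0, 0]
  [0, 0, 0]
  [0, 0, 1]
(up to reordering of blocks).

Per-block formulas:
  For a 1×1 block at λ = 0: exp(t · [0]) = [e^(0t)].
  For a 1×1 block at λ = 1: exp(t · [1]) = [e^(1t)].

After assembling e^{tJ} and conjugating by P, we get:

e^{tA} =
  [1, 0, 3*exp(t) - 3]
  [0, 1, exp(t) - 1]
  [0, 0, exp(t)]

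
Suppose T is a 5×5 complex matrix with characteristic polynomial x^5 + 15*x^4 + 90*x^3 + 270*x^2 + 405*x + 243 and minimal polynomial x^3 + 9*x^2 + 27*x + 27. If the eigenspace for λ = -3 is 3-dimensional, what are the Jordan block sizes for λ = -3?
Block sizes for λ = -3: [3, 1, 1]

Step 1 — from the characteristic polynomial, algebraic multiplicity of λ = -3 is 5. From dim ker(T − (-3)·I) = 3, there are exactly 3 Jordan blocks for λ = -3.
Step 2 — from the minimal polynomial, the factor (x + 3)^3 tells us the largest block for λ = -3 has size 3.
Step 3 — with total size 5, 3 blocks, and largest block 3, the block sizes (in nonincreasing order) are [3, 1, 1].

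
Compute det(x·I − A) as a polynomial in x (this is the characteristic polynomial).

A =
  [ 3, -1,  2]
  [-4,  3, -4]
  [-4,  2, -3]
x^3 - 3*x^2 + 3*x - 1

Expanding det(x·I − A) (e.g. by cofactor expansion or by noting that A is similar to its Jordan form J, which has the same characteristic polynomial as A) gives
  χ_A(x) = x^3 - 3*x^2 + 3*x - 1
which factors as (x - 1)^3. The eigenvalues (with algebraic multiplicities) are λ = 1 with multiplicity 3.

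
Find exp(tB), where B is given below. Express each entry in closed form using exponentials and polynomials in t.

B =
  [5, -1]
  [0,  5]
e^{tB} =
  [exp(5*t), -t*exp(5*t)]
  [0, exp(5*t)]

Strategy: write B = P · J · P⁻¹ where J is a Jordan canonical form, so e^{tB} = P · e^{tJ} · P⁻¹, and e^{tJ} can be computed block-by-block.

B has Jordan form
J =
  [5, 1]
  [0, 5]
(up to reordering of blocks).

Per-block formulas:
  For a 2×2 Jordan block J_2(5): exp(t · J_2(5)) = e^(5t)·(I + t·N), where N is the 2×2 nilpotent shift.

After assembling e^{tJ} and conjugating by P, we get:

e^{tB} =
  [exp(5*t), -t*exp(5*t)]
  [0, exp(5*t)]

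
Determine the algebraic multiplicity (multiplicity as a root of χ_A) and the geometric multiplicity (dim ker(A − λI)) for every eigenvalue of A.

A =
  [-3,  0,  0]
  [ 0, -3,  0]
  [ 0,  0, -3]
λ = -3: alg = 3, geom = 3

Step 1 — factor the characteristic polynomial to read off the algebraic multiplicities:
  χ_A(x) = (x + 3)^3

Step 2 — compute geometric multiplicities via the rank-nullity identity g(λ) = n − rank(A − λI):
  rank(A − (-3)·I) = 0, so dim ker(A − (-3)·I) = n − 0 = 3

Summary:
  λ = -3: algebraic multiplicity = 3, geometric multiplicity = 3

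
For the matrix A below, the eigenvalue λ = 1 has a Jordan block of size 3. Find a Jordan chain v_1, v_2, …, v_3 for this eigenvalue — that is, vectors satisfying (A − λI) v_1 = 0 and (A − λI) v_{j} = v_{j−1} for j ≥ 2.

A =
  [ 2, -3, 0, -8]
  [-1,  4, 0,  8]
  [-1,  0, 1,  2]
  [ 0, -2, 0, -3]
A Jordan chain for λ = 1 of length 3:
v_1 = (4, -4, -1, 2)ᵀ
v_2 = (1, -1, -1, 0)ᵀ
v_3 = (1, 0, 0, 0)ᵀ

Let N = A − (1)·I. We want v_3 with N^3 v_3 = 0 but N^2 v_3 ≠ 0; then v_{j-1} := N · v_j for j = 3, …, 2.

Pick v_3 = (1, 0, 0, 0)ᵀ.
Then v_2 = N · v_3 = (1, -1, -1, 0)ᵀ.
Then v_1 = N · v_2 = (4, -4, -1, 2)ᵀ.

Sanity check: (A − (1)·I) v_1 = (0, 0, 0, 0)ᵀ = 0. ✓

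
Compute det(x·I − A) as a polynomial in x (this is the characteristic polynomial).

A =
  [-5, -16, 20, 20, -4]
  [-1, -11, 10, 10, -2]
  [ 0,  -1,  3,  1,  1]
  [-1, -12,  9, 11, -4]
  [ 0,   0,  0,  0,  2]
x^5 - 15*x^3 + 10*x^2 + 60*x - 72

Expanding det(x·I − A) (e.g. by cofactor expansion or by noting that A is similar to its Jordan form J, which has the same characteristic polynomial as A) gives
  χ_A(x) = x^5 - 15*x^3 + 10*x^2 + 60*x - 72
which factors as (x - 2)^3*(x + 3)^2. The eigenvalues (with algebraic multiplicities) are λ = -3 with multiplicity 2, λ = 2 with multiplicity 3.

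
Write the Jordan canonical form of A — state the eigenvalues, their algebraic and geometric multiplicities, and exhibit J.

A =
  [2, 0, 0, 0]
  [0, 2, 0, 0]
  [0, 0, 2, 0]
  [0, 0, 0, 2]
J_1(2) ⊕ J_1(2) ⊕ J_1(2) ⊕ J_1(2)

The characteristic polynomial is
  det(x·I − A) = x^4 - 8*x^3 + 24*x^2 - 32*x + 16 = (x - 2)^4

Eigenvalues and multiplicities (the geometric multiplicity of λ is n − rank(A − λI), which equals the number of Jordan blocks for λ):
  λ = 2: algebraic multiplicity = 4, geometric multiplicity = 4

Determining the block sizes for each eigenvalue:
  λ = 2: gm = am = 4, so every block has size 1 → block sizes [1, 1, 1, 1]

Assembling the blocks gives a Jordan form
J =
  [2, 0, 0, 0]
  [0, 2, 0, 0]
  [0, 0, 2, 0]
  [0, 0, 0, 2]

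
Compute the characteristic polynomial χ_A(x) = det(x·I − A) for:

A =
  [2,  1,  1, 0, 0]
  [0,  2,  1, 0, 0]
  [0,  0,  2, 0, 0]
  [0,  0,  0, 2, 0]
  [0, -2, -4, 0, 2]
x^5 - 10*x^4 + 40*x^3 - 80*x^2 + 80*x - 32

Expanding det(x·I − A) (e.g. by cofactor expansion or by noting that A is similar to its Jordan form J, which has the same characteristic polynomial as A) gives
  χ_A(x) = x^5 - 10*x^4 + 40*x^3 - 80*x^2 + 80*x - 32
which factors as (x - 2)^5. The eigenvalues (with algebraic multiplicities) are λ = 2 with multiplicity 5.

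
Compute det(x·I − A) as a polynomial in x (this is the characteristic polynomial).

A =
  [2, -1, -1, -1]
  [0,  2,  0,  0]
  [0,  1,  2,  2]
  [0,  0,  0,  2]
x^4 - 8*x^3 + 24*x^2 - 32*x + 16

Expanding det(x·I − A) (e.g. by cofactor expansion or by noting that A is similar to its Jordan form J, which has the same characteristic polynomial as A) gives
  χ_A(x) = x^4 - 8*x^3 + 24*x^2 - 32*x + 16
which factors as (x - 2)^4. The eigenvalues (with algebraic multiplicities) are λ = 2 with multiplicity 4.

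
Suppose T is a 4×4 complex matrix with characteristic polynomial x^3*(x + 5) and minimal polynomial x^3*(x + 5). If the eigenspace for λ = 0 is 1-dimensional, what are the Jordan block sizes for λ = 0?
Block sizes for λ = 0: [3]

Step 1 — from the characteristic polynomial, algebraic multiplicity of λ = 0 is 3. From dim ker(T − (0)·I) = 1, there are exactly 1 Jordan blocks for λ = 0.
Step 2 — from the minimal polynomial, the factor (x − 0)^3 tells us the largest block for λ = 0 has size 3.
Step 3 — with total size 3, 1 blocks, and largest block 3, the block sizes (in nonincreasing order) are [3].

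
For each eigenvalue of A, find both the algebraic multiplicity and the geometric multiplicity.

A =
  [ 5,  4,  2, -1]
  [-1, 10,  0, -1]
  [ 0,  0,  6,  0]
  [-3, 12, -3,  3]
λ = 6: alg = 4, geom = 2

Step 1 — factor the characteristic polynomial to read off the algebraic multiplicities:
  χ_A(x) = (x - 6)^4

Step 2 — compute geometric multiplicities via the rank-nullity identity g(λ) = n − rank(A − λI):
  rank(A − (6)·I) = 2, so dim ker(A − (6)·I) = n − 2 = 2

Summary:
  λ = 6: algebraic multiplicity = 4, geometric multiplicity = 2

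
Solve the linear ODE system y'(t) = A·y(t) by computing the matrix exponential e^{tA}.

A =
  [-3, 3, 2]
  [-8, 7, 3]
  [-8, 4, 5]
e^{tA} =
  [-2*t^2*exp(3*t) - 6*t*exp(3*t) + exp(3*t), t^2*exp(3*t) + 3*t*exp(3*t), t^2*exp(3*t)/2 + 2*t*exp(3*t)]
  [-4*t^2*exp(3*t) - 8*t*exp(3*t), 2*t^2*exp(3*t) + 4*t*exp(3*t) + exp(3*t), t^2*exp(3*t) + 3*t*exp(3*t)]
  [-8*t*exp(3*t), 4*t*exp(3*t), 2*t*exp(3*t) + exp(3*t)]

Strategy: write A = P · J · P⁻¹ where J is a Jordan canonical form, so e^{tA} = P · e^{tJ} · P⁻¹, and e^{tJ} can be computed block-by-block.

A has Jordan form
J =
  [3, 1, 0]
  [0, 3, 1]
  [0, 0, 3]
(up to reordering of blocks).

Per-block formulas:
  For a 3×3 Jordan block J_3(3): exp(t · J_3(3)) = e^(3t)·(I + t·N + (t^2/2)·N^2), where N is the 3×3 nilpotent shift.

After assembling e^{tJ} and conjugating by P, we get:

e^{tA} =
  [-2*t^2*exp(3*t) - 6*t*exp(3*t) + exp(3*t), t^2*exp(3*t) + 3*t*exp(3*t), t^2*exp(3*t)/2 + 2*t*exp(3*t)]
  [-4*t^2*exp(3*t) - 8*t*exp(3*t), 2*t^2*exp(3*t) + 4*t*exp(3*t) + exp(3*t), t^2*exp(3*t) + 3*t*exp(3*t)]
  [-8*t*exp(3*t), 4*t*exp(3*t), 2*t*exp(3*t) + exp(3*t)]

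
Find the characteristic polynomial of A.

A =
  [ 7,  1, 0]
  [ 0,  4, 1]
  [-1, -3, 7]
x^3 - 18*x^2 + 108*x - 216

Expanding det(x·I − A) (e.g. by cofactor expansion or by noting that A is similar to its Jordan form J, which has the same characteristic polynomial as A) gives
  χ_A(x) = x^3 - 18*x^2 + 108*x - 216
which factors as (x - 6)^3. The eigenvalues (with algebraic multiplicities) are λ = 6 with multiplicity 3.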